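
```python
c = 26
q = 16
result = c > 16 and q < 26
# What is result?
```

Trace (tracking result):
c = 26  # -> c = 26
q = 16  # -> q = 16
result = c > 16 and q < 26  # -> result = True

Answer: True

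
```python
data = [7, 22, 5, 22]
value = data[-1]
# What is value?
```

Answer: 22

Derivation:
Trace (tracking value):
data = [7, 22, 5, 22]  # -> data = [7, 22, 5, 22]
value = data[-1]  # -> value = 22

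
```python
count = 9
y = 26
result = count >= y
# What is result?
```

Trace (tracking result):
count = 9  # -> count = 9
y = 26  # -> y = 26
result = count >= y  # -> result = False

Answer: False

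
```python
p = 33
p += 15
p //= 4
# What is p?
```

Answer: 12

Derivation:
Trace (tracking p):
p = 33  # -> p = 33
p += 15  # -> p = 48
p //= 4  # -> p = 12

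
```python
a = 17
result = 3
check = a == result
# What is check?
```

Answer: False

Derivation:
Trace (tracking check):
a = 17  # -> a = 17
result = 3  # -> result = 3
check = a == result  # -> check = False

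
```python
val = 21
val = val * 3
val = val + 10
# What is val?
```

Trace (tracking val):
val = 21  # -> val = 21
val = val * 3  # -> val = 63
val = val + 10  # -> val = 73

Answer: 73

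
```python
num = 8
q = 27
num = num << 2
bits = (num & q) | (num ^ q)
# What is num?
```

Trace (tracking num):
num = 8  # -> num = 8
q = 27  # -> q = 27
num = num << 2  # -> num = 32
bits = num & q | num ^ q  # -> bits = 59

Answer: 32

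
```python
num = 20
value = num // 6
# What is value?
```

Trace (tracking value):
num = 20  # -> num = 20
value = num // 6  # -> value = 3

Answer: 3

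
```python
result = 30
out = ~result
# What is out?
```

Trace (tracking out):
result = 30  # -> result = 30
out = ~result  # -> out = -31

Answer: -31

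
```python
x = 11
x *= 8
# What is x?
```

Answer: 88

Derivation:
Trace (tracking x):
x = 11  # -> x = 11
x *= 8  # -> x = 88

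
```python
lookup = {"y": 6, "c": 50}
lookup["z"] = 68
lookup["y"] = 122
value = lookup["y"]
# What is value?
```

Trace (tracking value):
lookup = {'y': 6, 'c': 50}  # -> lookup = {'y': 6, 'c': 50}
lookup['z'] = 68  # -> lookup = {'y': 6, 'c': 50, 'z': 68}
lookup['y'] = 122  # -> lookup = {'y': 122, 'c': 50, 'z': 68}
value = lookup['y']  # -> value = 122

Answer: 122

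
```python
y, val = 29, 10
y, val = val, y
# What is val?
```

Answer: 29

Derivation:
Trace (tracking val):
y, val = (29, 10)  # -> y = 29, val = 10
y, val = (val, y)  # -> y = 10, val = 29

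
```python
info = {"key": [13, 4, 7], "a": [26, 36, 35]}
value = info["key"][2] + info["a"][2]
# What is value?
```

Answer: 42

Derivation:
Trace (tracking value):
info = {'key': [13, 4, 7], 'a': [26, 36, 35]}  # -> info = {'key': [13, 4, 7], 'a': [26, 36, 35]}
value = info['key'][2] + info['a'][2]  # -> value = 42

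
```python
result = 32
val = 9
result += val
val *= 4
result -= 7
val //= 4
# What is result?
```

Answer: 34

Derivation:
Trace (tracking result):
result = 32  # -> result = 32
val = 9  # -> val = 9
result += val  # -> result = 41
val *= 4  # -> val = 36
result -= 7  # -> result = 34
val //= 4  # -> val = 9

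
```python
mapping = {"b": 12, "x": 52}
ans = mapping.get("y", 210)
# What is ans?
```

Trace (tracking ans):
mapping = {'b': 12, 'x': 52}  # -> mapping = {'b': 12, 'x': 52}
ans = mapping.get('y', 210)  # -> ans = 210

Answer: 210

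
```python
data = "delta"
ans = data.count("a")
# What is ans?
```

Answer: 1

Derivation:
Trace (tracking ans):
data = 'delta'  # -> data = 'delta'
ans = data.count('a')  # -> ans = 1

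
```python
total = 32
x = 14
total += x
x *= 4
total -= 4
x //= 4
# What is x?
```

Trace (tracking x):
total = 32  # -> total = 32
x = 14  # -> x = 14
total += x  # -> total = 46
x *= 4  # -> x = 56
total -= 4  # -> total = 42
x //= 4  # -> x = 14

Answer: 14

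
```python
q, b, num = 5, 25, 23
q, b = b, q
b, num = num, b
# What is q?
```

Trace (tracking q):
q, b, num = (5, 25, 23)  # -> q = 5, b = 25, num = 23
q, b = (b, q)  # -> q = 25, b = 5
b, num = (num, b)  # -> b = 23, num = 5

Answer: 25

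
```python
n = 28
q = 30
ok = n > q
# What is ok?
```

Trace (tracking ok):
n = 28  # -> n = 28
q = 30  # -> q = 30
ok = n > q  # -> ok = False

Answer: False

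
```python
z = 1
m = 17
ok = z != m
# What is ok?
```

Answer: True

Derivation:
Trace (tracking ok):
z = 1  # -> z = 1
m = 17  # -> m = 17
ok = z != m  # -> ok = True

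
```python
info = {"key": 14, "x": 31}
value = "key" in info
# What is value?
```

Answer: True

Derivation:
Trace (tracking value):
info = {'key': 14, 'x': 31}  # -> info = {'key': 14, 'x': 31}
value = 'key' in info  # -> value = True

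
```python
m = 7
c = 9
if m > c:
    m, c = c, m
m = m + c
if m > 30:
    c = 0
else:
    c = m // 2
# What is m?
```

Trace (tracking m):
m = 7  # -> m = 7
c = 9  # -> c = 9
if m > c:  # condition is False
m = m + c  # -> m = 16
if m > 30:  # condition is False
else:
    c = m // 2  # -> c = 8

Answer: 16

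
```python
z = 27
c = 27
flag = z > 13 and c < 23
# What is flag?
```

Trace (tracking flag):
z = 27  # -> z = 27
c = 27  # -> c = 27
flag = z > 13 and c < 23  # -> flag = False

Answer: False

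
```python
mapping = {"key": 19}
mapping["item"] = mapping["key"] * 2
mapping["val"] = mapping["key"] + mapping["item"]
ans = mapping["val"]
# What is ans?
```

Answer: 57

Derivation:
Trace (tracking ans):
mapping = {'key': 19}  # -> mapping = {'key': 19}
mapping['item'] = mapping['key'] * 2  # -> mapping = {'key': 19, 'item': 38}
mapping['val'] = mapping['key'] + mapping['item']  # -> mapping = {'key': 19, 'item': 38, 'val': 57}
ans = mapping['val']  # -> ans = 57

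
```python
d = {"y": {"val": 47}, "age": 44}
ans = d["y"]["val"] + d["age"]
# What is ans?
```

Trace (tracking ans):
d = {'y': {'val': 47}, 'age': 44}  # -> d = {'y': {'val': 47}, 'age': 44}
ans = d['y']['val'] + d['age']  # -> ans = 91

Answer: 91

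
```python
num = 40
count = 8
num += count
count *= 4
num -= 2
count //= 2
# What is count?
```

Trace (tracking count):
num = 40  # -> num = 40
count = 8  # -> count = 8
num += count  # -> num = 48
count *= 4  # -> count = 32
num -= 2  # -> num = 46
count //= 2  # -> count = 16

Answer: 16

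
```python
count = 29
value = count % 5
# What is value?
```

Answer: 4

Derivation:
Trace (tracking value):
count = 29  # -> count = 29
value = count % 5  # -> value = 4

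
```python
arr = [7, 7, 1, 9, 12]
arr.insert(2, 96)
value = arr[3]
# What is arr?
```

Trace (tracking arr):
arr = [7, 7, 1, 9, 12]  # -> arr = [7, 7, 1, 9, 12]
arr.insert(2, 96)  # -> arr = [7, 7, 96, 1, 9, 12]
value = arr[3]  # -> value = 1

Answer: [7, 7, 96, 1, 9, 12]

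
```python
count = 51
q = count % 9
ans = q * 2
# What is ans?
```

Answer: 12

Derivation:
Trace (tracking ans):
count = 51  # -> count = 51
q = count % 9  # -> q = 6
ans = q * 2  # -> ans = 12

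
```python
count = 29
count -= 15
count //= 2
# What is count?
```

Answer: 7

Derivation:
Trace (tracking count):
count = 29  # -> count = 29
count -= 15  # -> count = 14
count //= 2  # -> count = 7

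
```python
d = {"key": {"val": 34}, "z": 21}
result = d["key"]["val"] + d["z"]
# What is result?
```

Trace (tracking result):
d = {'key': {'val': 34}, 'z': 21}  # -> d = {'key': {'val': 34}, 'z': 21}
result = d['key']['val'] + d['z']  # -> result = 55

Answer: 55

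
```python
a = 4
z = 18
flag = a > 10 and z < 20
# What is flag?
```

Answer: False

Derivation:
Trace (tracking flag):
a = 4  # -> a = 4
z = 18  # -> z = 18
flag = a > 10 and z < 20  # -> flag = False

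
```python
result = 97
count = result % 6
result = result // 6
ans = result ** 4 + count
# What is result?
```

Trace (tracking result):
result = 97  # -> result = 97
count = result % 6  # -> count = 1
result = result // 6  # -> result = 16
ans = result ** 4 + count  # -> ans = 65537

Answer: 16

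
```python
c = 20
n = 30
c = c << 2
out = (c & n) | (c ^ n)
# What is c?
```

Answer: 80

Derivation:
Trace (tracking c):
c = 20  # -> c = 20
n = 30  # -> n = 30
c = c << 2  # -> c = 80
out = c & n | c ^ n  # -> out = 94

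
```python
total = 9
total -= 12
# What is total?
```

Answer: -3

Derivation:
Trace (tracking total):
total = 9  # -> total = 9
total -= 12  # -> total = -3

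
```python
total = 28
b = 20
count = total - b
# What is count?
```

Trace (tracking count):
total = 28  # -> total = 28
b = 20  # -> b = 20
count = total - b  # -> count = 8

Answer: 8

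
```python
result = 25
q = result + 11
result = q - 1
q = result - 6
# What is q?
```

Answer: 29

Derivation:
Trace (tracking q):
result = 25  # -> result = 25
q = result + 11  # -> q = 36
result = q - 1  # -> result = 35
q = result - 6  # -> q = 29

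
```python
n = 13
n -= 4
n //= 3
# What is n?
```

Trace (tracking n):
n = 13  # -> n = 13
n -= 4  # -> n = 9
n //= 3  # -> n = 3

Answer: 3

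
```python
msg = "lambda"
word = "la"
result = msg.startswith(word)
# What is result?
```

Trace (tracking result):
msg = 'lambda'  # -> msg = 'lambda'
word = 'la'  # -> word = 'la'
result = msg.startswith(word)  # -> result = True

Answer: True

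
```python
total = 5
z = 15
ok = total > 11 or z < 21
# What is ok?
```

Answer: True

Derivation:
Trace (tracking ok):
total = 5  # -> total = 5
z = 15  # -> z = 15
ok = total > 11 or z < 21  # -> ok = True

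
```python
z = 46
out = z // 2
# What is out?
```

Answer: 23

Derivation:
Trace (tracking out):
z = 46  # -> z = 46
out = z // 2  # -> out = 23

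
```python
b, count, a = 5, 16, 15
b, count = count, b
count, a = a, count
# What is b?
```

Trace (tracking b):
b, count, a = (5, 16, 15)  # -> b = 5, count = 16, a = 15
b, count = (count, b)  # -> b = 16, count = 5
count, a = (a, count)  # -> count = 15, a = 5

Answer: 16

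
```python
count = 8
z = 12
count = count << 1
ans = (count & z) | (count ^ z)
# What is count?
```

Answer: 16

Derivation:
Trace (tracking count):
count = 8  # -> count = 8
z = 12  # -> z = 12
count = count << 1  # -> count = 16
ans = count & z | count ^ z  # -> ans = 28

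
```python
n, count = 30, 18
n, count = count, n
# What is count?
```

Answer: 30

Derivation:
Trace (tracking count):
n, count = (30, 18)  # -> n = 30, count = 18
n, count = (count, n)  # -> n = 18, count = 30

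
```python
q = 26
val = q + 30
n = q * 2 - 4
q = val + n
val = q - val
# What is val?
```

Answer: 48

Derivation:
Trace (tracking val):
q = 26  # -> q = 26
val = q + 30  # -> val = 56
n = q * 2 - 4  # -> n = 48
q = val + n  # -> q = 104
val = q - val  # -> val = 48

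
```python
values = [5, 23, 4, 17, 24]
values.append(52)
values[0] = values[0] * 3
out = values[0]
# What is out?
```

Trace (tracking out):
values = [5, 23, 4, 17, 24]  # -> values = [5, 23, 4, 17, 24]
values.append(52)  # -> values = [5, 23, 4, 17, 24, 52]
values[0] = values[0] * 3  # -> values = [15, 23, 4, 17, 24, 52]
out = values[0]  # -> out = 15

Answer: 15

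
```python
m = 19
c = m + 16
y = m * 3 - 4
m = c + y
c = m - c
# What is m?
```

Answer: 88

Derivation:
Trace (tracking m):
m = 19  # -> m = 19
c = m + 16  # -> c = 35
y = m * 3 - 4  # -> y = 53
m = c + y  # -> m = 88
c = m - c  # -> c = 53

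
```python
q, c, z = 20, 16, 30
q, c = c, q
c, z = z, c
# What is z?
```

Trace (tracking z):
q, c, z = (20, 16, 30)  # -> q = 20, c = 16, z = 30
q, c = (c, q)  # -> q = 16, c = 20
c, z = (z, c)  # -> c = 30, z = 20

Answer: 20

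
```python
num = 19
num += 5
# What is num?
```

Answer: 24

Derivation:
Trace (tracking num):
num = 19  # -> num = 19
num += 5  # -> num = 24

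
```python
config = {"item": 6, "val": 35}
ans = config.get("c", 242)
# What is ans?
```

Trace (tracking ans):
config = {'item': 6, 'val': 35}  # -> config = {'item': 6, 'val': 35}
ans = config.get('c', 242)  # -> ans = 242

Answer: 242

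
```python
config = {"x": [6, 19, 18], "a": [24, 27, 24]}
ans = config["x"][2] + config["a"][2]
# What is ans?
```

Answer: 42

Derivation:
Trace (tracking ans):
config = {'x': [6, 19, 18], 'a': [24, 27, 24]}  # -> config = {'x': [6, 19, 18], 'a': [24, 27, 24]}
ans = config['x'][2] + config['a'][2]  # -> ans = 42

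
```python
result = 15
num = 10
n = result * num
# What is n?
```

Trace (tracking n):
result = 15  # -> result = 15
num = 10  # -> num = 10
n = result * num  # -> n = 150

Answer: 150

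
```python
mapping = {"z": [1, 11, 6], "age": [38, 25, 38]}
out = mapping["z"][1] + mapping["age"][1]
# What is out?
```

Trace (tracking out):
mapping = {'z': [1, 11, 6], 'age': [38, 25, 38]}  # -> mapping = {'z': [1, 11, 6], 'age': [38, 25, 38]}
out = mapping['z'][1] + mapping['age'][1]  # -> out = 36

Answer: 36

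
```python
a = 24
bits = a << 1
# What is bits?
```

Answer: 48

Derivation:
Trace (tracking bits):
a = 24  # -> a = 24
bits = a << 1  # -> bits = 48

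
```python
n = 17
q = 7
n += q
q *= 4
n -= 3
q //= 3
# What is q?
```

Trace (tracking q):
n = 17  # -> n = 17
q = 7  # -> q = 7
n += q  # -> n = 24
q *= 4  # -> q = 28
n -= 3  # -> n = 21
q //= 3  # -> q = 9

Answer: 9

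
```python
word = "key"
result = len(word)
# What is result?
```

Answer: 3

Derivation:
Trace (tracking result):
word = 'key'  # -> word = 'key'
result = len(word)  # -> result = 3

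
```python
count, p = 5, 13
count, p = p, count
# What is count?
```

Trace (tracking count):
count, p = (5, 13)  # -> count = 5, p = 13
count, p = (p, count)  # -> count = 13, p = 5

Answer: 13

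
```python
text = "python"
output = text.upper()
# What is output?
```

Trace (tracking output):
text = 'python'  # -> text = 'python'
output = text.upper()  # -> output = 'PYTHON'

Answer: 'PYTHON'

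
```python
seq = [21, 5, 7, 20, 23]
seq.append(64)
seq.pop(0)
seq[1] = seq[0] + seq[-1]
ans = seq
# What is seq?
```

Trace (tracking seq):
seq = [21, 5, 7, 20, 23]  # -> seq = [21, 5, 7, 20, 23]
seq.append(64)  # -> seq = [21, 5, 7, 20, 23, 64]
seq.pop(0)  # -> seq = [5, 7, 20, 23, 64]
seq[1] = seq[0] + seq[-1]  # -> seq = [5, 69, 20, 23, 64]
ans = seq  # -> ans = [5, 69, 20, 23, 64]

Answer: [5, 69, 20, 23, 64]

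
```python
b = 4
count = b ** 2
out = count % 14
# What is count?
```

Trace (tracking count):
b = 4  # -> b = 4
count = b ** 2  # -> count = 16
out = count % 14  # -> out = 2

Answer: 16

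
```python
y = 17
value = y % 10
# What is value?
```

Answer: 7

Derivation:
Trace (tracking value):
y = 17  # -> y = 17
value = y % 10  # -> value = 7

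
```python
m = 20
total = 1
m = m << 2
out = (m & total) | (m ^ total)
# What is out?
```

Trace (tracking out):
m = 20  # -> m = 20
total = 1  # -> total = 1
m = m << 2  # -> m = 80
out = m & total | m ^ total  # -> out = 81

Answer: 81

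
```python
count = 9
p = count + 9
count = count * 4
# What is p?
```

Trace (tracking p):
count = 9  # -> count = 9
p = count + 9  # -> p = 18
count = count * 4  # -> count = 36

Answer: 18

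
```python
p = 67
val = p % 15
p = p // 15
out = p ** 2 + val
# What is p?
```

Trace (tracking p):
p = 67  # -> p = 67
val = p % 15  # -> val = 7
p = p // 15  # -> p = 4
out = p ** 2 + val  # -> out = 23

Answer: 4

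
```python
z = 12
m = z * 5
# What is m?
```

Trace (tracking m):
z = 12  # -> z = 12
m = z * 5  # -> m = 60

Answer: 60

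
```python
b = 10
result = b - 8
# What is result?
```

Trace (tracking result):
b = 10  # -> b = 10
result = b - 8  # -> result = 2

Answer: 2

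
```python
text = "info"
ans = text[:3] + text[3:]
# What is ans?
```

Answer: 'info'

Derivation:
Trace (tracking ans):
text = 'info'  # -> text = 'info'
ans = text[:3] + text[3:]  # -> ans = 'info'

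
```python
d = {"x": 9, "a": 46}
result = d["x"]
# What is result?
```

Answer: 9

Derivation:
Trace (tracking result):
d = {'x': 9, 'a': 46}  # -> d = {'x': 9, 'a': 46}
result = d['x']  # -> result = 9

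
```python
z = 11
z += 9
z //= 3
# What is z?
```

Answer: 6

Derivation:
Trace (tracking z):
z = 11  # -> z = 11
z += 9  # -> z = 20
z //= 3  # -> z = 6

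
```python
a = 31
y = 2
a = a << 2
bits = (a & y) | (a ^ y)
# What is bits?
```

Answer: 126

Derivation:
Trace (tracking bits):
a = 31  # -> a = 31
y = 2  # -> y = 2
a = a << 2  # -> a = 124
bits = a & y | a ^ y  # -> bits = 126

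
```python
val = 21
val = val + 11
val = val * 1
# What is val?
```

Answer: 32

Derivation:
Trace (tracking val):
val = 21  # -> val = 21
val = val + 11  # -> val = 32
val = val * 1  # -> val = 32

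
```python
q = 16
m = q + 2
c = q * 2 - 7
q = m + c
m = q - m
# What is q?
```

Trace (tracking q):
q = 16  # -> q = 16
m = q + 2  # -> m = 18
c = q * 2 - 7  # -> c = 25
q = m + c  # -> q = 43
m = q - m  # -> m = 25

Answer: 43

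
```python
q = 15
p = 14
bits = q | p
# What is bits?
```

Trace (tracking bits):
q = 15  # -> q = 15
p = 14  # -> p = 14
bits = q | p  # -> bits = 15

Answer: 15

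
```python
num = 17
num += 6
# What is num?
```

Answer: 23

Derivation:
Trace (tracking num):
num = 17  # -> num = 17
num += 6  # -> num = 23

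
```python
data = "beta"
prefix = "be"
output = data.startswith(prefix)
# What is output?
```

Trace (tracking output):
data = 'beta'  # -> data = 'beta'
prefix = 'be'  # -> prefix = 'be'
output = data.startswith(prefix)  # -> output = True

Answer: True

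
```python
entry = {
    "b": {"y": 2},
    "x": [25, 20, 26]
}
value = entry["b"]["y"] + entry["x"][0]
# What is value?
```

Answer: 27

Derivation:
Trace (tracking value):
entry = {'b': {'y': 2}, 'x': [25, 20, 26]}  # -> entry = {'b': {'y': 2}, 'x': [25, 20, 26]}
value = entry['b']['y'] + entry['x'][0]  # -> value = 27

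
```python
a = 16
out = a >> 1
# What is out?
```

Answer: 8

Derivation:
Trace (tracking out):
a = 16  # -> a = 16
out = a >> 1  # -> out = 8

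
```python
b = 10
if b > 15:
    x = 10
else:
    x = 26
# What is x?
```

Trace (tracking x):
b = 10  # -> b = 10
if b > 15:  # condition is False
else:
    x = 26  # -> x = 26

Answer: 26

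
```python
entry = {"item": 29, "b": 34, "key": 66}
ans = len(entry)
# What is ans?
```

Trace (tracking ans):
entry = {'item': 29, 'b': 34, 'key': 66}  # -> entry = {'item': 29, 'b': 34, 'key': 66}
ans = len(entry)  # -> ans = 3

Answer: 3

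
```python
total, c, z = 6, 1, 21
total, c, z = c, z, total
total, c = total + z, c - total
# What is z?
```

Answer: 6

Derivation:
Trace (tracking z):
total, c, z = (6, 1, 21)  # -> total = 6, c = 1, z = 21
total, c, z = (c, z, total)  # -> total = 1, c = 21, z = 6
total, c = (total + z, c - total)  # -> total = 7, c = 20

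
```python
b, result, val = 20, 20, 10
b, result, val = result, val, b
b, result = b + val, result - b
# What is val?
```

Answer: 20

Derivation:
Trace (tracking val):
b, result, val = (20, 20, 10)  # -> b = 20, result = 20, val = 10
b, result, val = (result, val, b)  # -> b = 20, result = 10, val = 20
b, result = (b + val, result - b)  # -> b = 40, result = -10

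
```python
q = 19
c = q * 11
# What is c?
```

Trace (tracking c):
q = 19  # -> q = 19
c = q * 11  # -> c = 209

Answer: 209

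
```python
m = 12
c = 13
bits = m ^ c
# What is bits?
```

Answer: 1

Derivation:
Trace (tracking bits):
m = 12  # -> m = 12
c = 13  # -> c = 13
bits = m ^ c  # -> bits = 1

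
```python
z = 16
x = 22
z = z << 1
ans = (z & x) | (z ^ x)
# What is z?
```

Trace (tracking z):
z = 16  # -> z = 16
x = 22  # -> x = 22
z = z << 1  # -> z = 32
ans = z & x | z ^ x  # -> ans = 54

Answer: 32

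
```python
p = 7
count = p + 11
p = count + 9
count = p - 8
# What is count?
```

Trace (tracking count):
p = 7  # -> p = 7
count = p + 11  # -> count = 18
p = count + 9  # -> p = 27
count = p - 8  # -> count = 19

Answer: 19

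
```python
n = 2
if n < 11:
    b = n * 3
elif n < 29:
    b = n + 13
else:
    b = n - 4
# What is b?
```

Trace (tracking b):
n = 2  # -> n = 2
if n < 11:  # condition is True
    b = n * 3  # -> b = 6

Answer: 6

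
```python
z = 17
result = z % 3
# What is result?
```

Answer: 2

Derivation:
Trace (tracking result):
z = 17  # -> z = 17
result = z % 3  # -> result = 2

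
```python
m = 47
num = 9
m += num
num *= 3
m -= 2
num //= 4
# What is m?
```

Trace (tracking m):
m = 47  # -> m = 47
num = 9  # -> num = 9
m += num  # -> m = 56
num *= 3  # -> num = 27
m -= 2  # -> m = 54
num //= 4  # -> num = 6

Answer: 54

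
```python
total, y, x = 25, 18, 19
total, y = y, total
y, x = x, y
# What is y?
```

Answer: 19

Derivation:
Trace (tracking y):
total, y, x = (25, 18, 19)  # -> total = 25, y = 18, x = 19
total, y = (y, total)  # -> total = 18, y = 25
y, x = (x, y)  # -> y = 19, x = 25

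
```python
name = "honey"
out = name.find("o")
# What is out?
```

Answer: 1

Derivation:
Trace (tracking out):
name = 'honey'  # -> name = 'honey'
out = name.find('o')  # -> out = 1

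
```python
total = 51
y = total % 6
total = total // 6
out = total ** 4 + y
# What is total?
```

Trace (tracking total):
total = 51  # -> total = 51
y = total % 6  # -> y = 3
total = total // 6  # -> total = 8
out = total ** 4 + y  # -> out = 4099

Answer: 8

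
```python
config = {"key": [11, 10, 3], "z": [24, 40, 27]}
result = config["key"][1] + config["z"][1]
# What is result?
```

Answer: 50

Derivation:
Trace (tracking result):
config = {'key': [11, 10, 3], 'z': [24, 40, 27]}  # -> config = {'key': [11, 10, 3], 'z': [24, 40, 27]}
result = config['key'][1] + config['z'][1]  # -> result = 50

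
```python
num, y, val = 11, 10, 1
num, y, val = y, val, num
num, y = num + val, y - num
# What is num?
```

Answer: 21

Derivation:
Trace (tracking num):
num, y, val = (11, 10, 1)  # -> num = 11, y = 10, val = 1
num, y, val = (y, val, num)  # -> num = 10, y = 1, val = 11
num, y = (num + val, y - num)  # -> num = 21, y = -9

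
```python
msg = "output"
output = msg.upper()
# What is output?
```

Trace (tracking output):
msg = 'output'  # -> msg = 'output'
output = msg.upper()  # -> output = 'OUTPUT'

Answer: 'OUTPUT'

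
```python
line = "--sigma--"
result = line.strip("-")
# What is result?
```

Trace (tracking result):
line = '--sigma--'  # -> line = '--sigma--'
result = line.strip('-')  # -> result = 'sigma'

Answer: 'sigma'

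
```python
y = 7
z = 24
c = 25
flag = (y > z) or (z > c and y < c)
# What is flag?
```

Trace (tracking flag):
y = 7  # -> y = 7
z = 24  # -> z = 24
c = 25  # -> c = 25
flag = y > z or (z > c and y < c)  # -> flag = False

Answer: False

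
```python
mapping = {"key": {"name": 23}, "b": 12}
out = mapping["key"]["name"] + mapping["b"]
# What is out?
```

Trace (tracking out):
mapping = {'key': {'name': 23}, 'b': 12}  # -> mapping = {'key': {'name': 23}, 'b': 12}
out = mapping['key']['name'] + mapping['b']  # -> out = 35

Answer: 35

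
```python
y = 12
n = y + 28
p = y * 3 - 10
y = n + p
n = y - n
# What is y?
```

Trace (tracking y):
y = 12  # -> y = 12
n = y + 28  # -> n = 40
p = y * 3 - 10  # -> p = 26
y = n + p  # -> y = 66
n = y - n  # -> n = 26

Answer: 66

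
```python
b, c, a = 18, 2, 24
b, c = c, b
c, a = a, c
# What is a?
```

Answer: 18

Derivation:
Trace (tracking a):
b, c, a = (18, 2, 24)  # -> b = 18, c = 2, a = 24
b, c = (c, b)  # -> b = 2, c = 18
c, a = (a, c)  # -> c = 24, a = 18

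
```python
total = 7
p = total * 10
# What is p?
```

Trace (tracking p):
total = 7  # -> total = 7
p = total * 10  # -> p = 70

Answer: 70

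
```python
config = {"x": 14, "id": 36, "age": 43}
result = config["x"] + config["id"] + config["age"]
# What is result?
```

Trace (tracking result):
config = {'x': 14, 'id': 36, 'age': 43}  # -> config = {'x': 14, 'id': 36, 'age': 43}
result = config['x'] + config['id'] + config['age']  # -> result = 93

Answer: 93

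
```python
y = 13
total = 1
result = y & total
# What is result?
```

Trace (tracking result):
y = 13  # -> y = 13
total = 1  # -> total = 1
result = y & total  # -> result = 1

Answer: 1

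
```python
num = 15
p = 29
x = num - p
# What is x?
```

Trace (tracking x):
num = 15  # -> num = 15
p = 29  # -> p = 29
x = num - p  # -> x = -14

Answer: -14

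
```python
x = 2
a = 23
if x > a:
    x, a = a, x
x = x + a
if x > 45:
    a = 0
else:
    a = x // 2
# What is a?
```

Answer: 12

Derivation:
Trace (tracking a):
x = 2  # -> x = 2
a = 23  # -> a = 23
if x > a:  # condition is False
x = x + a  # -> x = 25
if x > 45:  # condition is False
else:
    a = x // 2  # -> a = 12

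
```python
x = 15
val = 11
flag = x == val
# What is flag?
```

Answer: False

Derivation:
Trace (tracking flag):
x = 15  # -> x = 15
val = 11  # -> val = 11
flag = x == val  # -> flag = False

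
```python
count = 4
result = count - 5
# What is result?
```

Answer: -1

Derivation:
Trace (tracking result):
count = 4  # -> count = 4
result = count - 5  # -> result = -1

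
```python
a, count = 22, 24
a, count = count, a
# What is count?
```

Answer: 22

Derivation:
Trace (tracking count):
a, count = (22, 24)  # -> a = 22, count = 24
a, count = (count, a)  # -> a = 24, count = 22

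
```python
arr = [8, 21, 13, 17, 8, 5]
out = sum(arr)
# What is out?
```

Answer: 72

Derivation:
Trace (tracking out):
arr = [8, 21, 13, 17, 8, 5]  # -> arr = [8, 21, 13, 17, 8, 5]
out = sum(arr)  # -> out = 72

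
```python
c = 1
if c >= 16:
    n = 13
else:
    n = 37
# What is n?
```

Trace (tracking n):
c = 1  # -> c = 1
if c >= 16:  # condition is False
else:
    n = 37  # -> n = 37

Answer: 37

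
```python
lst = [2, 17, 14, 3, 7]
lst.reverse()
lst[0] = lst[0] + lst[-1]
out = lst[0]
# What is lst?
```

Answer: [9, 3, 14, 17, 2]

Derivation:
Trace (tracking lst):
lst = [2, 17, 14, 3, 7]  # -> lst = [2, 17, 14, 3, 7]
lst.reverse()  # -> lst = [7, 3, 14, 17, 2]
lst[0] = lst[0] + lst[-1]  # -> lst = [9, 3, 14, 17, 2]
out = lst[0]  # -> out = 9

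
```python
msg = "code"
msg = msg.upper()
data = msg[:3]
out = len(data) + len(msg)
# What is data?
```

Answer: 'COD'

Derivation:
Trace (tracking data):
msg = 'code'  # -> msg = 'code'
msg = msg.upper()  # -> msg = 'CODE'
data = msg[:3]  # -> data = 'COD'
out = len(data) + len(msg)  # -> out = 7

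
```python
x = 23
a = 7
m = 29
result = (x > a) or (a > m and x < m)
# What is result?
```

Answer: True

Derivation:
Trace (tracking result):
x = 23  # -> x = 23
a = 7  # -> a = 7
m = 29  # -> m = 29
result = x > a or (a > m and x < m)  # -> result = True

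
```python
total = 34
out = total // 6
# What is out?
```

Answer: 5

Derivation:
Trace (tracking out):
total = 34  # -> total = 34
out = total // 6  # -> out = 5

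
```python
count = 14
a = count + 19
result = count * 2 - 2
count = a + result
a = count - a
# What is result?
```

Answer: 26

Derivation:
Trace (tracking result):
count = 14  # -> count = 14
a = count + 19  # -> a = 33
result = count * 2 - 2  # -> result = 26
count = a + result  # -> count = 59
a = count - a  # -> a = 26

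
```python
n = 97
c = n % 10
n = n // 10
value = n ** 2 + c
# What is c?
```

Answer: 7

Derivation:
Trace (tracking c):
n = 97  # -> n = 97
c = n % 10  # -> c = 7
n = n // 10  # -> n = 9
value = n ** 2 + c  # -> value = 88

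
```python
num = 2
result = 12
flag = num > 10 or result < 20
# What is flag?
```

Answer: True

Derivation:
Trace (tracking flag):
num = 2  # -> num = 2
result = 12  # -> result = 12
flag = num > 10 or result < 20  # -> flag = True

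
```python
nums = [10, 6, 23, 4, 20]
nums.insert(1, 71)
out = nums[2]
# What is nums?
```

Answer: [10, 71, 6, 23, 4, 20]

Derivation:
Trace (tracking nums):
nums = [10, 6, 23, 4, 20]  # -> nums = [10, 6, 23, 4, 20]
nums.insert(1, 71)  # -> nums = [10, 71, 6, 23, 4, 20]
out = nums[2]  # -> out = 6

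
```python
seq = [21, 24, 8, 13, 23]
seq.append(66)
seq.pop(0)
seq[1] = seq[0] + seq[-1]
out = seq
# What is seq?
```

Answer: [24, 90, 13, 23, 66]

Derivation:
Trace (tracking seq):
seq = [21, 24, 8, 13, 23]  # -> seq = [21, 24, 8, 13, 23]
seq.append(66)  # -> seq = [21, 24, 8, 13, 23, 66]
seq.pop(0)  # -> seq = [24, 8, 13, 23, 66]
seq[1] = seq[0] + seq[-1]  # -> seq = [24, 90, 13, 23, 66]
out = seq  # -> out = [24, 90, 13, 23, 66]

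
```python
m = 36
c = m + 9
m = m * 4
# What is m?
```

Answer: 144

Derivation:
Trace (tracking m):
m = 36  # -> m = 36
c = m + 9  # -> c = 45
m = m * 4  # -> m = 144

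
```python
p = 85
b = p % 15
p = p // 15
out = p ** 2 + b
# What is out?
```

Answer: 35

Derivation:
Trace (tracking out):
p = 85  # -> p = 85
b = p % 15  # -> b = 10
p = p // 15  # -> p = 5
out = p ** 2 + b  # -> out = 35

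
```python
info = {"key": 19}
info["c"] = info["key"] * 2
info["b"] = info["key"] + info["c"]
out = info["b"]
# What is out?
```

Trace (tracking out):
info = {'key': 19}  # -> info = {'key': 19}
info['c'] = info['key'] * 2  # -> info = {'key': 19, 'c': 38}
info['b'] = info['key'] + info['c']  # -> info = {'key': 19, 'c': 38, 'b': 57}
out = info['b']  # -> out = 57

Answer: 57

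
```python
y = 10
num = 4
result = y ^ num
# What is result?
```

Answer: 14

Derivation:
Trace (tracking result):
y = 10  # -> y = 10
num = 4  # -> num = 4
result = y ^ num  # -> result = 14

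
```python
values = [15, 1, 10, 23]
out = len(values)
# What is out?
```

Answer: 4

Derivation:
Trace (tracking out):
values = [15, 1, 10, 23]  # -> values = [15, 1, 10, 23]
out = len(values)  # -> out = 4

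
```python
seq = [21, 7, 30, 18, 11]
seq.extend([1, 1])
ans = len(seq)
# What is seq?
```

Answer: [21, 7, 30, 18, 11, 1, 1]

Derivation:
Trace (tracking seq):
seq = [21, 7, 30, 18, 11]  # -> seq = [21, 7, 30, 18, 11]
seq.extend([1, 1])  # -> seq = [21, 7, 30, 18, 11, 1, 1]
ans = len(seq)  # -> ans = 7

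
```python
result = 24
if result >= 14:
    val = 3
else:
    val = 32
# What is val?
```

Answer: 3

Derivation:
Trace (tracking val):
result = 24  # -> result = 24
if result >= 14:  # condition is True
    val = 3  # -> val = 3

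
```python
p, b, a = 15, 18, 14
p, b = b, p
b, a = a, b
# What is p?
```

Answer: 18

Derivation:
Trace (tracking p):
p, b, a = (15, 18, 14)  # -> p = 15, b = 18, a = 14
p, b = (b, p)  # -> p = 18, b = 15
b, a = (a, b)  # -> b = 14, a = 15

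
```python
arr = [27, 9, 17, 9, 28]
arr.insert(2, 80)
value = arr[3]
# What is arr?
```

Trace (tracking arr):
arr = [27, 9, 17, 9, 28]  # -> arr = [27, 9, 17, 9, 28]
arr.insert(2, 80)  # -> arr = [27, 9, 80, 17, 9, 28]
value = arr[3]  # -> value = 17

Answer: [27, 9, 80, 17, 9, 28]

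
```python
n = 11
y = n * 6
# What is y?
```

Answer: 66

Derivation:
Trace (tracking y):
n = 11  # -> n = 11
y = n * 6  # -> y = 66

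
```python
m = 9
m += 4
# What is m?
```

Answer: 13

Derivation:
Trace (tracking m):
m = 9  # -> m = 9
m += 4  # -> m = 13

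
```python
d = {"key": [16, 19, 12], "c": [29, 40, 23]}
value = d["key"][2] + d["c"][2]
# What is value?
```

Answer: 35

Derivation:
Trace (tracking value):
d = {'key': [16, 19, 12], 'c': [29, 40, 23]}  # -> d = {'key': [16, 19, 12], 'c': [29, 40, 23]}
value = d['key'][2] + d['c'][2]  # -> value = 35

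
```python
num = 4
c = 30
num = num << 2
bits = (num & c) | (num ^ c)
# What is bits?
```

Answer: 30

Derivation:
Trace (tracking bits):
num = 4  # -> num = 4
c = 30  # -> c = 30
num = num << 2  # -> num = 16
bits = num & c | num ^ c  # -> bits = 30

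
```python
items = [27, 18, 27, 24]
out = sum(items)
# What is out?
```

Trace (tracking out):
items = [27, 18, 27, 24]  # -> items = [27, 18, 27, 24]
out = sum(items)  # -> out = 96

Answer: 96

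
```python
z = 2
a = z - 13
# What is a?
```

Trace (tracking a):
z = 2  # -> z = 2
a = z - 13  # -> a = -11

Answer: -11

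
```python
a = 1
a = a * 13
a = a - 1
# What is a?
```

Answer: 12

Derivation:
Trace (tracking a):
a = 1  # -> a = 1
a = a * 13  # -> a = 13
a = a - 1  # -> a = 12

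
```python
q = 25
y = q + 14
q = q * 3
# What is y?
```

Trace (tracking y):
q = 25  # -> q = 25
y = q + 14  # -> y = 39
q = q * 3  # -> q = 75

Answer: 39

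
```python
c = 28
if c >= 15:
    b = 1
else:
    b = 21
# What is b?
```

Answer: 1

Derivation:
Trace (tracking b):
c = 28  # -> c = 28
if c >= 15:  # condition is True
    b = 1  # -> b = 1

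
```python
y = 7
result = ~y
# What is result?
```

Trace (tracking result):
y = 7  # -> y = 7
result = ~y  # -> result = -8

Answer: -8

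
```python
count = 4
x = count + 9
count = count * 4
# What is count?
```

Trace (tracking count):
count = 4  # -> count = 4
x = count + 9  # -> x = 13
count = count * 4  # -> count = 16

Answer: 16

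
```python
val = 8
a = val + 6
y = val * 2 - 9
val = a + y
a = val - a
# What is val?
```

Trace (tracking val):
val = 8  # -> val = 8
a = val + 6  # -> a = 14
y = val * 2 - 9  # -> y = 7
val = a + y  # -> val = 21
a = val - a  # -> a = 7

Answer: 21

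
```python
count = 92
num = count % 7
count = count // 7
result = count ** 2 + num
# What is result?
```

Trace (tracking result):
count = 92  # -> count = 92
num = count % 7  # -> num = 1
count = count // 7  # -> count = 13
result = count ** 2 + num  # -> result = 170

Answer: 170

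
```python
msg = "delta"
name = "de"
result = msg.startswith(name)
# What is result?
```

Answer: True

Derivation:
Trace (tracking result):
msg = 'delta'  # -> msg = 'delta'
name = 'de'  # -> name = 'de'
result = msg.startswith(name)  # -> result = True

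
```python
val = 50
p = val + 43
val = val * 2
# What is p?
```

Answer: 93

Derivation:
Trace (tracking p):
val = 50  # -> val = 50
p = val + 43  # -> p = 93
val = val * 2  # -> val = 100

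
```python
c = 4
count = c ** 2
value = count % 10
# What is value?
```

Answer: 6

Derivation:
Trace (tracking value):
c = 4  # -> c = 4
count = c ** 2  # -> count = 16
value = count % 10  # -> value = 6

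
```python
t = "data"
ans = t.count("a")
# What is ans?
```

Answer: 2

Derivation:
Trace (tracking ans):
t = 'data'  # -> t = 'data'
ans = t.count('a')  # -> ans = 2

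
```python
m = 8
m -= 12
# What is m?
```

Answer: -4

Derivation:
Trace (tracking m):
m = 8  # -> m = 8
m -= 12  # -> m = -4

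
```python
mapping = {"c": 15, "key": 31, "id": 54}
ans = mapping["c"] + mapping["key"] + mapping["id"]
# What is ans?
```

Trace (tracking ans):
mapping = {'c': 15, 'key': 31, 'id': 54}  # -> mapping = {'c': 15, 'key': 31, 'id': 54}
ans = mapping['c'] + mapping['key'] + mapping['id']  # -> ans = 100

Answer: 100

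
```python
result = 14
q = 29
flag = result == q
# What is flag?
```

Trace (tracking flag):
result = 14  # -> result = 14
q = 29  # -> q = 29
flag = result == q  # -> flag = False

Answer: False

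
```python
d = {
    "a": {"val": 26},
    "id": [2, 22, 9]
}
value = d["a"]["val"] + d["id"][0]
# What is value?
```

Answer: 28

Derivation:
Trace (tracking value):
d = {'a': {'val': 26}, 'id': [2, 22, 9]}  # -> d = {'a': {'val': 26}, 'id': [2, 22, 9]}
value = d['a']['val'] + d['id'][0]  # -> value = 28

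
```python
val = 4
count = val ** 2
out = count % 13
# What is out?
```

Trace (tracking out):
val = 4  # -> val = 4
count = val ** 2  # -> count = 16
out = count % 13  # -> out = 3

Answer: 3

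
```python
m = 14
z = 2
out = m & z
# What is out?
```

Trace (tracking out):
m = 14  # -> m = 14
z = 2  # -> z = 2
out = m & z  # -> out = 2

Answer: 2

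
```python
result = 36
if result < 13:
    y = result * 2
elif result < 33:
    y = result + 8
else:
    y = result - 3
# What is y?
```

Answer: 33

Derivation:
Trace (tracking y):
result = 36  # -> result = 36
if result < 13:  # condition is False
elif result < 33:  # condition is False
else:
    y = result - 3  # -> y = 33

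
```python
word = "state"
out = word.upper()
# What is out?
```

Answer: 'STATE'

Derivation:
Trace (tracking out):
word = 'state'  # -> word = 'state'
out = word.upper()  # -> out = 'STATE'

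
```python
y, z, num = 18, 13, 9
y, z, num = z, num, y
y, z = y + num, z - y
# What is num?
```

Trace (tracking num):
y, z, num = (18, 13, 9)  # -> y = 18, z = 13, num = 9
y, z, num = (z, num, y)  # -> y = 13, z = 9, num = 18
y, z = (y + num, z - y)  # -> y = 31, z = -4

Answer: 18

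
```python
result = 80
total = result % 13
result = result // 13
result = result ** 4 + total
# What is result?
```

Trace (tracking result):
result = 80  # -> result = 80
total = result % 13  # -> total = 2
result = result // 13  # -> result = 6
result = result ** 4 + total  # -> result = 1298

Answer: 1298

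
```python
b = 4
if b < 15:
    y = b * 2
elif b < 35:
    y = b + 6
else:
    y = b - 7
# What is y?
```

Trace (tracking y):
b = 4  # -> b = 4
if b < 15:  # condition is True
    y = b * 2  # -> y = 8

Answer: 8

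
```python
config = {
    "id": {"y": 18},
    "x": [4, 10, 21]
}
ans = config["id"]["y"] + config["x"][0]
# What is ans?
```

Answer: 22

Derivation:
Trace (tracking ans):
config = {'id': {'y': 18}, 'x': [4, 10, 21]}  # -> config = {'id': {'y': 18}, 'x': [4, 10, 21]}
ans = config['id']['y'] + config['x'][0]  # -> ans = 22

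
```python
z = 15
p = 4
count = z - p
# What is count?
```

Trace (tracking count):
z = 15  # -> z = 15
p = 4  # -> p = 4
count = z - p  # -> count = 11

Answer: 11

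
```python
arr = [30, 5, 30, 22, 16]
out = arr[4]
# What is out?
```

Answer: 16

Derivation:
Trace (tracking out):
arr = [30, 5, 30, 22, 16]  # -> arr = [30, 5, 30, 22, 16]
out = arr[4]  # -> out = 16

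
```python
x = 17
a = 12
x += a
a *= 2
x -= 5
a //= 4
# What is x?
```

Trace (tracking x):
x = 17  # -> x = 17
a = 12  # -> a = 12
x += a  # -> x = 29
a *= 2  # -> a = 24
x -= 5  # -> x = 24
a //= 4  # -> a = 6

Answer: 24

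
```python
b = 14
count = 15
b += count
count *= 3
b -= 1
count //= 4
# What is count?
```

Answer: 11

Derivation:
Trace (tracking count):
b = 14  # -> b = 14
count = 15  # -> count = 15
b += count  # -> b = 29
count *= 3  # -> count = 45
b -= 1  # -> b = 28
count //= 4  # -> count = 11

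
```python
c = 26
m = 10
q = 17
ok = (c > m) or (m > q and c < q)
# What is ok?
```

Answer: True

Derivation:
Trace (tracking ok):
c = 26  # -> c = 26
m = 10  # -> m = 10
q = 17  # -> q = 17
ok = c > m or (m > q and c < q)  # -> ok = True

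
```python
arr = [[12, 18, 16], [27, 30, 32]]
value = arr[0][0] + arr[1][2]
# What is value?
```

Trace (tracking value):
arr = [[12, 18, 16], [27, 30, 32]]  # -> arr = [[12, 18, 16], [27, 30, 32]]
value = arr[0][0] + arr[1][2]  # -> value = 44

Answer: 44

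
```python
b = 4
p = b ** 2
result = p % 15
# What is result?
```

Trace (tracking result):
b = 4  # -> b = 4
p = b ** 2  # -> p = 16
result = p % 15  # -> result = 1

Answer: 1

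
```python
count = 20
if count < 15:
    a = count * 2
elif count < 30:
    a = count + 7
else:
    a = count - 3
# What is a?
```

Answer: 27

Derivation:
Trace (tracking a):
count = 20  # -> count = 20
if count < 15:  # condition is False
elif count < 30:  # condition is True
    a = count + 7  # -> a = 27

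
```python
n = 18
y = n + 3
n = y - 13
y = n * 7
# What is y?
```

Trace (tracking y):
n = 18  # -> n = 18
y = n + 3  # -> y = 21
n = y - 13  # -> n = 8
y = n * 7  # -> y = 56

Answer: 56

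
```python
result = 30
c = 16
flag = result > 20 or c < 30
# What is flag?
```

Trace (tracking flag):
result = 30  # -> result = 30
c = 16  # -> c = 16
flag = result > 20 or c < 30  # -> flag = True

Answer: True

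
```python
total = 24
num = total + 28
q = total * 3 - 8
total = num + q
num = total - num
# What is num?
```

Answer: 64

Derivation:
Trace (tracking num):
total = 24  # -> total = 24
num = total + 28  # -> num = 52
q = total * 3 - 8  # -> q = 64
total = num + q  # -> total = 116
num = total - num  # -> num = 64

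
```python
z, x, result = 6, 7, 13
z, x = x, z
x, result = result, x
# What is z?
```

Answer: 7

Derivation:
Trace (tracking z):
z, x, result = (6, 7, 13)  # -> z = 6, x = 7, result = 13
z, x = (x, z)  # -> z = 7, x = 6
x, result = (result, x)  # -> x = 13, result = 6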